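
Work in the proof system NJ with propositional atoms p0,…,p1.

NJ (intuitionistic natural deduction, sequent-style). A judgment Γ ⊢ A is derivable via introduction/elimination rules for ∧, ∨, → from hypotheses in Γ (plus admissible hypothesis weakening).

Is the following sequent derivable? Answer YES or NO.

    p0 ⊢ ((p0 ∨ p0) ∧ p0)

Derivation trace:
[∧I] p0 ⊢ ((p0 ∨ p0) ∧ p0)
  [∨I₁] p0 ⊢ (p0 ∨ p0)
    [Ax] p0 ⊢ p0
  [Ax] p0 ⊢ p0

Result: YES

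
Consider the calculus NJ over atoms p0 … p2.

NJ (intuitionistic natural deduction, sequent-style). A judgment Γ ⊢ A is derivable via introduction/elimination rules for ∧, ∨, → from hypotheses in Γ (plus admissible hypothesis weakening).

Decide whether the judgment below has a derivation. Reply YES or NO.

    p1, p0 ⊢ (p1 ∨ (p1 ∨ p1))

Proof tree:
[∨I₂] p1, p0 ⊢ (p1 ∨ (p1 ∨ p1))
  [Wk] p1, p0 ⊢ (p1 ∨ p1)
    [∨I₂] p1 ⊢ (p1 ∨ p1)
      [Ax] p1 ⊢ p1

Result: YES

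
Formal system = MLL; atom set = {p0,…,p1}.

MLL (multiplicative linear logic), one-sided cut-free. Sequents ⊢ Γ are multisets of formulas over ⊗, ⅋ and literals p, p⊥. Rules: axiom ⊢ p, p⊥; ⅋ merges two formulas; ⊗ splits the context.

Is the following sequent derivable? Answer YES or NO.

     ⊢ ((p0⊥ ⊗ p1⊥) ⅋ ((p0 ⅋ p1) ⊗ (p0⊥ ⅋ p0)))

Derivation (root first):
[⅋]  ⊢ ((p0⊥ ⊗ p1⊥) ⅋ ((p0 ⅋ p1) ⊗ (p0⊥ ⅋ p0)))
  [⊗]  ⊢ (p0⊥ ⊗ p1⊥), ((p0 ⅋ p1) ⊗ (p0⊥ ⅋ p0))
    [⅋]  ⊢ (p0⊥ ⊗ p1⊥), (p0 ⅋ p1)
      [⊗]  ⊢ p0, p1, (p0⊥ ⊗ p1⊥)
        [Ax]  ⊢ p0, p0⊥
        [Ax]  ⊢ p1, p1⊥
    [⅋]  ⊢ (p0⊥ ⅋ p0)
      [Ax]  ⊢ p0, p0⊥

Result: YES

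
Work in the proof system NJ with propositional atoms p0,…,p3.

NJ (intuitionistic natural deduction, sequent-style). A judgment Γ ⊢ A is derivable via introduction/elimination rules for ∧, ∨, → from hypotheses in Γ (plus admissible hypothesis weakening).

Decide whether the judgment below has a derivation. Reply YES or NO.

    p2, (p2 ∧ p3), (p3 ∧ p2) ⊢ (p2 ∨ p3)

Derivation (root first):
[Wk] p2, (p2 ∧ p3), (p3 ∧ p2) ⊢ (p2 ∨ p3)
  [Wk] p2, (p2 ∧ p3) ⊢ (p2 ∨ p3)
    [∨I₁] p2 ⊢ (p2 ∨ p3)
      [Ax] p2 ⊢ p2

Result: YES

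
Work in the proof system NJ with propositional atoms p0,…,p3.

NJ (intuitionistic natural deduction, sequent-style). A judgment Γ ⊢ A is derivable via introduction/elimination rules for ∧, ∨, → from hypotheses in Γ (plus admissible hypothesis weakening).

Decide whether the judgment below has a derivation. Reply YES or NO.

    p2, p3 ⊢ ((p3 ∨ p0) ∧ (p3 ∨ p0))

Derivation trace:
[∧I] p2, p3 ⊢ ((p3 ∨ p0) ∧ (p3 ∨ p0))
  [∨I₁] p3, p2 ⊢ (p3 ∨ p0)
    [Wk] p3, p2 ⊢ p3
      [Ax] p3 ⊢ p3
  [∨I₁] p3, p2 ⊢ (p3 ∨ p0)
    [Wk] p3, p2 ⊢ p3
      [Ax] p3 ⊢ p3

Result: YES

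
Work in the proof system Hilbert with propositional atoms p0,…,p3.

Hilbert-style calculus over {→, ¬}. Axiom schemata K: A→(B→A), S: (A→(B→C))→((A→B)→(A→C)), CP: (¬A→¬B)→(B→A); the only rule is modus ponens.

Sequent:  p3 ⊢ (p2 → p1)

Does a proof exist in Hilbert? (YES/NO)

Search for a countermodel by truth-table:
  v=0000: Γ:[p3=F] Δ:[(p2 → p1)=T] refutes=False
  v=0001: Γ:[p3=T] Δ:[(p2 → p1)=T] refutes=False
  v=0010: Γ:[p3=F] Δ:[(p2 → p1)=F] refutes=False
  v=0011: Γ:[p3=T] Δ:[(p2 → p1)=F] refutes=True  ← countermodel

Result: NO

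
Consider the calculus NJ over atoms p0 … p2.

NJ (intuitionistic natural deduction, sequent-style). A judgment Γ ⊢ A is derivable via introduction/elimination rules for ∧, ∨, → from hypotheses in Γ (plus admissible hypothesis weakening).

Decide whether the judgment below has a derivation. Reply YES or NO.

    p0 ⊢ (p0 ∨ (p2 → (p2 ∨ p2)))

Proof tree:
[∨I₂] p0 ⊢ (p0 ∨ (p2 → (p2 ∨ p2)))
  [Wk] p0 ⊢ (p2 → (p2 ∨ p2))
    [→I]  ⊢ (p2 → (p2 ∨ p2))
      [∨I₂] p2 ⊢ (p2 ∨ p2)
        [Ax] p2 ⊢ p2

Result: YES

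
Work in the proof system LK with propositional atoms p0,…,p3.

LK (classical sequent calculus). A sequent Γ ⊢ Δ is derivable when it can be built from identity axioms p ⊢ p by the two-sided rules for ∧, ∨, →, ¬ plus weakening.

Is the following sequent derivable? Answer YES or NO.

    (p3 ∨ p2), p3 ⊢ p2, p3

Derivation (root first):
[WL] (p3 ∨ p2), p3 ⊢ p2, p3
  [∨L] (p3 ∨ p2) ⊢ p2, p3
    [Ax] p3 ⊢ p3
    [Ax] p2 ⊢ p2

Result: YES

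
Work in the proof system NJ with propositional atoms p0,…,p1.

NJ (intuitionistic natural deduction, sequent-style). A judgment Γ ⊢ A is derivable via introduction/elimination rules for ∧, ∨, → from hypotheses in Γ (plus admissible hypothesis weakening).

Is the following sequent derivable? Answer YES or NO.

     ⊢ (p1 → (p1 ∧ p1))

Derivation trace:
[→I]  ⊢ (p1 → (p1 ∧ p1))
  [∧I] p1 ⊢ (p1 ∧ p1)
    [Ax] p1 ⊢ p1
    [Ax] p1 ⊢ p1

Result: YES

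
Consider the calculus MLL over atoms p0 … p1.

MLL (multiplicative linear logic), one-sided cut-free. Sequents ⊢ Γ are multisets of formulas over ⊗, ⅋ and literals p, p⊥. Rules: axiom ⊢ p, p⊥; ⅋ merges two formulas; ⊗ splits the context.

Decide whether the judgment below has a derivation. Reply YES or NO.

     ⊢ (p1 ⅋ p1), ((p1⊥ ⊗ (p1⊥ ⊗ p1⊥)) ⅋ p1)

Proof tree:
[⅋]  ⊢ (p1 ⅋ p1), ((p1⊥ ⊗ (p1⊥ ⊗ p1⊥)) ⅋ p1)
  [⅋]  ⊢ p1, (p1⊥ ⊗ (p1⊥ ⊗ p1⊥)), (p1 ⅋ p1)
    [⊗]  ⊢ p1, p1, p1, (p1⊥ ⊗ (p1⊥ ⊗ p1⊥))
      [Ax]  ⊢ p1, p1⊥
      [⊗]  ⊢ p1, p1, (p1⊥ ⊗ p1⊥)
        [Ax]  ⊢ p1, p1⊥
        [Ax]  ⊢ p1, p1⊥

Result: YES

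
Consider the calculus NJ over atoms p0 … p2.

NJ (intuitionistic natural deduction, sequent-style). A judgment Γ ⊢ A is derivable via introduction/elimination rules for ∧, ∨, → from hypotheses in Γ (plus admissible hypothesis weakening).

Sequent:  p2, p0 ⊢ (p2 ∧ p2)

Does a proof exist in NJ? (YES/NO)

Proof tree:
[Wk] p2, p0 ⊢ (p2 ∧ p2)
  [∧I] p2 ⊢ (p2 ∧ p2)
    [Ax] p2 ⊢ p2
    [Wk] p2, p2 ⊢ p2
      [Ax] p2 ⊢ p2

Result: YES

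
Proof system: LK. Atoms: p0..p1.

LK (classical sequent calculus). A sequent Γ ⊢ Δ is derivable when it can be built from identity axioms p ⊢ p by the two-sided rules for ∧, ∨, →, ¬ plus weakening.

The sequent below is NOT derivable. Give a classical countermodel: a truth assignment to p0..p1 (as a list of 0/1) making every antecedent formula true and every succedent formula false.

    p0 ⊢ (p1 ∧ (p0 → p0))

Truth-table refutation:
  v=00: Γ:[p0=F] Δ:[(p1 ∧ (p0 → p0))=F] refutes=False
  v=01: Γ:[p0=F] Δ:[(p1 ∧ (p0 → p0))=T] refutes=False
  v=10: Γ:[p0=T] Δ:[(p1 ∧ (p0 → p0))=F] refutes=True  ← countermodel

Result: [1, 0]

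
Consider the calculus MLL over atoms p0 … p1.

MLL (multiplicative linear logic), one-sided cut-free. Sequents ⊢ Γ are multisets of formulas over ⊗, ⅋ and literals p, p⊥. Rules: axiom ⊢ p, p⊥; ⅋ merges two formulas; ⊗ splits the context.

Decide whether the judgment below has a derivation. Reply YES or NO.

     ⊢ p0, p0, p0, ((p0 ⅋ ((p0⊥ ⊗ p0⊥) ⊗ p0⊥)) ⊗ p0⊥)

Derivation (root first):
[⊗]  ⊢ p0, p0, p0, ((p0 ⅋ ((p0⊥ ⊗ p0⊥) ⊗ p0⊥)) ⊗ p0⊥)
  [⅋]  ⊢ p0, p0, (p0 ⅋ ((p0⊥ ⊗ p0⊥) ⊗ p0⊥))
    [⊗]  ⊢ p0, p0, p0, ((p0⊥ ⊗ p0⊥) ⊗ p0⊥)
      [⊗]  ⊢ p0, p0, (p0⊥ ⊗ p0⊥)
        [Ax]  ⊢ p0, p0⊥
        [Ax]  ⊢ p0, p0⊥
      [Ax]  ⊢ p0, p0⊥
  [Ax]  ⊢ p0, p0⊥

Result: YES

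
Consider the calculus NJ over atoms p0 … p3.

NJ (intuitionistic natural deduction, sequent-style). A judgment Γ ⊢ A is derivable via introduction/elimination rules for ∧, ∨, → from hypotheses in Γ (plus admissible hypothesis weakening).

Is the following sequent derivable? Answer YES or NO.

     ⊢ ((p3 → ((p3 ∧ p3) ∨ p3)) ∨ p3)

Proof tree:
[∨I₁]  ⊢ ((p3 → ((p3 ∧ p3) ∨ p3)) ∨ p3)
  [→I]  ⊢ (p3 → ((p3 ∧ p3) ∨ p3))
    [∨I₁] p3 ⊢ ((p3 ∧ p3) ∨ p3)
      [∧I] p3 ⊢ (p3 ∧ p3)
        [Ax] p3 ⊢ p3
        [Ax] p3 ⊢ p3

Result: YES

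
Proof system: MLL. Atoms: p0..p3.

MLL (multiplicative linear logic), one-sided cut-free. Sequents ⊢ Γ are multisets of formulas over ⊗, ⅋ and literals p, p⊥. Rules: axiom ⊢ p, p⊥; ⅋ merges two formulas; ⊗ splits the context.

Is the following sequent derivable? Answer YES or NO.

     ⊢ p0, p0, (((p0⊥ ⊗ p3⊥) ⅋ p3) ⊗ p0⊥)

Derivation trace:
[⊗]  ⊢ p0, p0, (((p0⊥ ⊗ p3⊥) ⅋ p3) ⊗ p0⊥)
  [⅋]  ⊢ p0, ((p0⊥ ⊗ p3⊥) ⅋ p3)
    [⊗]  ⊢ p0, p3, (p0⊥ ⊗ p3⊥)
      [Ax]  ⊢ p0, p0⊥
      [Ax]  ⊢ p3, p3⊥
  [Ax]  ⊢ p0, p0⊥

Result: YES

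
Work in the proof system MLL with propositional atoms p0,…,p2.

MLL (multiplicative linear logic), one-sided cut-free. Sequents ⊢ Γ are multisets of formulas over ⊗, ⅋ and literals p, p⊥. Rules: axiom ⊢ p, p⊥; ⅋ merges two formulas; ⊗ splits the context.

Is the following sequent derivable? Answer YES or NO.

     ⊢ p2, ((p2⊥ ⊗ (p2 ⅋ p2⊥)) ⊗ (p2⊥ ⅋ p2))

Derivation (root first):
[⊗]  ⊢ p2, ((p2⊥ ⊗ (p2 ⅋ p2⊥)) ⊗ (p2⊥ ⅋ p2))
  [⊗]  ⊢ p2, (p2⊥ ⊗ (p2 ⅋ p2⊥))
    [Ax]  ⊢ p2, p2⊥
    [⅋]  ⊢ (p2 ⅋ p2⊥)
      [Ax]  ⊢ p2, p2⊥
  [⅋]  ⊢ (p2⊥ ⅋ p2)
    [Ax]  ⊢ p2, p2⊥

Result: YES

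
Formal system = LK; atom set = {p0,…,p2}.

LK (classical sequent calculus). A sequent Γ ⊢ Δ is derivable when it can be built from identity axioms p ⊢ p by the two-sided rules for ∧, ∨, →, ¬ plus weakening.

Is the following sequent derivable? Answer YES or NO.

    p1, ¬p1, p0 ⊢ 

Proof tree:
[WL] p1, ¬p1, p0 ⊢ 
  [¬L] p1, ¬p1 ⊢ 
    [Ax] p1 ⊢ p1

Result: YES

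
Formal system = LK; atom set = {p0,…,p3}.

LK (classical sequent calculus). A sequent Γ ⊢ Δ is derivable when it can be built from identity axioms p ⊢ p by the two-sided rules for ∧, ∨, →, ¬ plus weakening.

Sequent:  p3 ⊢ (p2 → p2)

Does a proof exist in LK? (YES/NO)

Proof tree:
[WL] p3 ⊢ (p2 → p2)
  [→R]  ⊢ (p2 → p2)
    [Ax] p2 ⊢ p2

Result: YES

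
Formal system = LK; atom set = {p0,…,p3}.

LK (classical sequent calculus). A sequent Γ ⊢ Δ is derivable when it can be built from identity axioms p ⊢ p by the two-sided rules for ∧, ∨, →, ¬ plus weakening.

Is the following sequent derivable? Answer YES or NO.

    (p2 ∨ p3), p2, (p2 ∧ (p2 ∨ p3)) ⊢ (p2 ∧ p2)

Proof tree:
[∧R] (p2 ∨ p3), p2, (p2 ∧ (p2 ∨ p3)) ⊢ (p2 ∧ p2)
  [∨L] p2, (p2 ∨ p3) ⊢ p2
    [Ax] p2 ⊢ p2
    [WL] p2, p3 ⊢ p2
      [Ax] p2 ⊢ p2
  [∧L] (p2 ∧ (p2 ∨ p3)) ⊢ p2
    [∨L] p2, (p2 ∨ p3) ⊢ p2
      [Ax] p2 ⊢ p2
      [WL] p2, p3 ⊢ p2
        [Ax] p2 ⊢ p2

Result: YES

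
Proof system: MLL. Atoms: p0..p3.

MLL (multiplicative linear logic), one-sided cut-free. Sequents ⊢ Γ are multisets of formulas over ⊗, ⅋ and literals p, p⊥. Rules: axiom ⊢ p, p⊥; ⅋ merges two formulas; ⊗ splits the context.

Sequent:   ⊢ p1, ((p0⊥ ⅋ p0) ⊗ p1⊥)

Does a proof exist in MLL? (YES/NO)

Proof tree:
[⊗]  ⊢ p1, ((p0⊥ ⅋ p0) ⊗ p1⊥)
  [⅋]  ⊢ (p0⊥ ⅋ p0)
    [Ax]  ⊢ p0, p0⊥
  [Ax]  ⊢ p1, p1⊥

Result: YES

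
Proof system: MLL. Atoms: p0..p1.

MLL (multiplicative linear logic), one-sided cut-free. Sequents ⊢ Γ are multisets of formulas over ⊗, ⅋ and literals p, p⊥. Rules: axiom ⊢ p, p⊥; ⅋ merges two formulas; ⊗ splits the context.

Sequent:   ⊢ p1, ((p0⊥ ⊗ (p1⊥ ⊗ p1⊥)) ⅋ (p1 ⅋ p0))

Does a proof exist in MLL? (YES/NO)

Derivation trace:
[⅋]  ⊢ p1, ((p0⊥ ⊗ (p1⊥ ⊗ p1⊥)) ⅋ (p1 ⅋ p0))
  [⅋]  ⊢ p1, (p0⊥ ⊗ (p1⊥ ⊗ p1⊥)), (p1 ⅋ p0)
    [⊗]  ⊢ p0, p1, p1, (p0⊥ ⊗ (p1⊥ ⊗ p1⊥))
      [Ax]  ⊢ p0, p0⊥
      [⊗]  ⊢ p1, p1, (p1⊥ ⊗ p1⊥)
        [Ax]  ⊢ p1, p1⊥
        [Ax]  ⊢ p1, p1⊥

Result: YES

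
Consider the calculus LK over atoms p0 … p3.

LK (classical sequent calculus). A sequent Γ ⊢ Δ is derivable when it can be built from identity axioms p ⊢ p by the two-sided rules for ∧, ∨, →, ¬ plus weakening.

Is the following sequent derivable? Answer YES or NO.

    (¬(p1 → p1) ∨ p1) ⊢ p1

Proof tree:
[∨L] (¬(p1 → p1) ∨ p1) ⊢ p1
  [¬L] ¬(p1 → p1) ⊢ 
    [→R]  ⊢ (p1 → p1)
      [Ax] p1 ⊢ p1
  [Ax] p1 ⊢ p1

Result: YES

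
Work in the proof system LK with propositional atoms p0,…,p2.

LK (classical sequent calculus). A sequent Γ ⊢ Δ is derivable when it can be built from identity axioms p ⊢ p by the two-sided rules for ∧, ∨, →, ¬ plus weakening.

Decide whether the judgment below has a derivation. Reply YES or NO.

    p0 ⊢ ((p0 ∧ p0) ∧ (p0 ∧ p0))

Proof tree:
[∧R] p0 ⊢ ((p0 ∧ p0) ∧ (p0 ∧ p0))
  [∧R] p0 ⊢ (p0 ∧ p0)
    [Ax] p0 ⊢ p0
    [Ax] p0 ⊢ p0
  [∧R] p0 ⊢ (p0 ∧ p0)
    [Ax] p0 ⊢ p0
    [Ax] p0 ⊢ p0

Result: YES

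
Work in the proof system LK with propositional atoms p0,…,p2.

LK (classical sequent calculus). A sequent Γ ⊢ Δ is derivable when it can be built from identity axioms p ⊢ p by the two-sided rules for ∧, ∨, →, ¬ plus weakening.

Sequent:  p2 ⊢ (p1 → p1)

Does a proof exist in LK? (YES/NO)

Derivation (root first):
[WL] p2 ⊢ (p1 → p1)
  [→R]  ⊢ (p1 → p1)
    [Ax] p1 ⊢ p1

Result: YES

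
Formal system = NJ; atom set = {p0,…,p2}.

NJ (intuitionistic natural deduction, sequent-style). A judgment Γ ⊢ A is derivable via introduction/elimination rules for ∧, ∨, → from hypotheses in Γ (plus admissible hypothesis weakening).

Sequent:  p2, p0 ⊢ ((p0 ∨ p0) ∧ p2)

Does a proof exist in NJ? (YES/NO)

Proof tree:
[∧I] p2, p0 ⊢ ((p0 ∨ p0) ∧ p2)
  [∨I₁] p0 ⊢ (p0 ∨ p0)
    [Ax] p0 ⊢ p0
  [Wk] p2, p0 ⊢ p2
    [Ax] p2 ⊢ p2

Result: YES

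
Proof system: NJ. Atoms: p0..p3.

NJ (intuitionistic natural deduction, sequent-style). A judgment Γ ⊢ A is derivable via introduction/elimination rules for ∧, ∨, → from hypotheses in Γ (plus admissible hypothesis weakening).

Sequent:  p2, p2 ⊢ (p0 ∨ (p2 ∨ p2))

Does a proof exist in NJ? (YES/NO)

Proof tree:
[∨I₂] p2, p2 ⊢ (p0 ∨ (p2 ∨ p2))
  [Wk] p2, p2 ⊢ (p2 ∨ p2)
    [∨I₂] p2 ⊢ (p2 ∨ p2)
      [Ax] p2 ⊢ p2

Result: YES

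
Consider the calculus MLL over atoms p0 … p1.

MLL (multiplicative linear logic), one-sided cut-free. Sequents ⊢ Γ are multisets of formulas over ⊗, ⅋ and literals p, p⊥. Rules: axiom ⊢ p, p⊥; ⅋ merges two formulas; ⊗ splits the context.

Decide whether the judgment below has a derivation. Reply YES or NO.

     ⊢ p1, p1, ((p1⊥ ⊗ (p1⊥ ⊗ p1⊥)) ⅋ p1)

Derivation trace:
[⅋]  ⊢ p1, p1, ((p1⊥ ⊗ (p1⊥ ⊗ p1⊥)) ⅋ p1)
  [⊗]  ⊢ p1, p1, p1, (p1⊥ ⊗ (p1⊥ ⊗ p1⊥))
    [Ax]  ⊢ p1, p1⊥
    [⊗]  ⊢ p1, p1, (p1⊥ ⊗ p1⊥)
      [Ax]  ⊢ p1, p1⊥
      [Ax]  ⊢ p1, p1⊥

Result: YES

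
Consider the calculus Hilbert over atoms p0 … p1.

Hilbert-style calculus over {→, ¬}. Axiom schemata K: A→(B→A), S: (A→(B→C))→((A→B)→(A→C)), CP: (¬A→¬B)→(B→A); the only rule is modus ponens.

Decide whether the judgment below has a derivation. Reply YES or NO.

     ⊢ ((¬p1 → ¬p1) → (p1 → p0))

Enumerate valuations to refute Γ ⊢ Δ:
  v=00: Γ:[] Δ:[((¬p1 → ¬p1) → (p1 → p0))=T] refutes=False
  v=01: Γ:[] Δ:[((¬p1 → ¬p1) → (p1 → p0))=F] refutes=True  ← countermodel

Result: NO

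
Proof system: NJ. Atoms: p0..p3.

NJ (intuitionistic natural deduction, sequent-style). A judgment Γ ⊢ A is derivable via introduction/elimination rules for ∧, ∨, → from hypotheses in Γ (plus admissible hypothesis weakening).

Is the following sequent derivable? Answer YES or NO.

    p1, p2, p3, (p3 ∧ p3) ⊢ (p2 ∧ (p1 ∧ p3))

Derivation trace:
[Wk] p1, p2, p3, (p3 ∧ p3) ⊢ (p2 ∧ (p1 ∧ p3))
  [∧I] p1, p2, p3 ⊢ (p2 ∧ (p1 ∧ p3))
    [Ax] p2 ⊢ p2
    [∧I] p1, p3 ⊢ (p1 ∧ p3)
      [Ax] p1 ⊢ p1
      [Ax] p3 ⊢ p3

Result: YES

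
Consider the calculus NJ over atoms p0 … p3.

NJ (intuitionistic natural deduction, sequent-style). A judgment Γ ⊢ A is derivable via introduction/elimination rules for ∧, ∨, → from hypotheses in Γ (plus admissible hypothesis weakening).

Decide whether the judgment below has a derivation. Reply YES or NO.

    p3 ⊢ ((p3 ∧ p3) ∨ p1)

Derivation trace:
[∨I₁] p3 ⊢ ((p3 ∧ p3) ∨ p1)
  [∧I] p3 ⊢ (p3 ∧ p3)
    [Ax] p3 ⊢ p3
    [Ax] p3 ⊢ p3

Result: YES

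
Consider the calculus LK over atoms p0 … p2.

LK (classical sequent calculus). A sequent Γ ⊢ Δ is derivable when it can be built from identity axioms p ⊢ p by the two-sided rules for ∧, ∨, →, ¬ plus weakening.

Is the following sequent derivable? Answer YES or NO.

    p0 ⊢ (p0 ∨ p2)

Derivation (root first):
[∨R] p0 ⊢ (p0 ∨ p2)
  [WR] p0 ⊢ p0, p2
    [Ax] p0 ⊢ p0

Result: YES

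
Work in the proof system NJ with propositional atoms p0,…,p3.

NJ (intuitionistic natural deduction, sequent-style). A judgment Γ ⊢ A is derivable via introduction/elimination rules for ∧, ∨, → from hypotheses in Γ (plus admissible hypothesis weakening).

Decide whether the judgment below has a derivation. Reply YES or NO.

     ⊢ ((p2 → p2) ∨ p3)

Derivation trace:
[∨I₁]  ⊢ ((p2 → p2) ∨ p3)
  [→I]  ⊢ (p2 → p2)
    [Ax] p2 ⊢ p2

Result: YES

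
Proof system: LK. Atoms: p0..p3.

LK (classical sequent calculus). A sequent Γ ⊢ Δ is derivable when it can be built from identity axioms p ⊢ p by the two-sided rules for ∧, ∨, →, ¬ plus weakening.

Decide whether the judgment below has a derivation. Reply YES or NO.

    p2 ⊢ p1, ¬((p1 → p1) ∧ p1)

Derivation trace:
[¬R] p2 ⊢ p1, ¬((p1 → p1) ∧ p1)
  [∧L] p2, ((p1 → p1) ∧ p1) ⊢ p1
    [WL] p1, (p1 → p1), p2 ⊢ p1
      [→L] p1, (p1 → p1) ⊢ p1
        [Ax] p1 ⊢ p1
        [Ax] p1 ⊢ p1

Result: YES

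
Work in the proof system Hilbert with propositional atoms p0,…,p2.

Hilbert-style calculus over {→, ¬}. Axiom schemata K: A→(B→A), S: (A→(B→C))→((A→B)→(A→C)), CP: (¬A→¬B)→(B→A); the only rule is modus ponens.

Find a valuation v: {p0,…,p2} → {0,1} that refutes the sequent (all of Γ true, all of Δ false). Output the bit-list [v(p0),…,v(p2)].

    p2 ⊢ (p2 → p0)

Search for a countermodel by truth-table:
  v=000: Γ:[p2=F] Δ:[(p2 → p0)=T] refutes=False
  v=001: Γ:[p2=T] Δ:[(p2 → p0)=F] refutes=True  ← countermodel

Result: [0, 0, 1]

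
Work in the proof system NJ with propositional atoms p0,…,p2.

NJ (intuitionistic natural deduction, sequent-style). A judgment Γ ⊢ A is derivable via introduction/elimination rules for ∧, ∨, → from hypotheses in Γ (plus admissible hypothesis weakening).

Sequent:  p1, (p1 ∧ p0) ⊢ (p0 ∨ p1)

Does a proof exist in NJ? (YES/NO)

Proof tree:
[Wk] p1, (p1 ∧ p0) ⊢ (p0 ∨ p1)
  [∨I₂] p1 ⊢ (p0 ∨ p1)
    [Ax] p1 ⊢ p1

Result: YES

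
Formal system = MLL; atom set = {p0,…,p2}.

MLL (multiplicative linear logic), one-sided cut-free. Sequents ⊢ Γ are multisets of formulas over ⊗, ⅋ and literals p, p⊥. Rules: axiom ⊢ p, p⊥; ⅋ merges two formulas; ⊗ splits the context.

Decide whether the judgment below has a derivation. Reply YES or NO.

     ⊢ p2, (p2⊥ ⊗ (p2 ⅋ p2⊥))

Derivation (root first):
[⊗]  ⊢ p2, (p2⊥ ⊗ (p2 ⅋ p2⊥))
  [Ax]  ⊢ p2, p2⊥
  [⅋]  ⊢ (p2 ⅋ p2⊥)
    [Ax]  ⊢ p2, p2⊥

Result: YES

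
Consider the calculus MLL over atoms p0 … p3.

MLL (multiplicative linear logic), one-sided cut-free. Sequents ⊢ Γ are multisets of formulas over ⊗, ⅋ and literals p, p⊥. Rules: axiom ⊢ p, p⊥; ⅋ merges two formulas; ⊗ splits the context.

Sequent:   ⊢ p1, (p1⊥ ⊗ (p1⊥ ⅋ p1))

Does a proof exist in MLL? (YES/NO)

Derivation (root first):
[⊗]  ⊢ p1, (p1⊥ ⊗ (p1⊥ ⅋ p1))
  [Ax]  ⊢ p1, p1⊥
  [⅋]  ⊢ (p1⊥ ⅋ p1)
    [Ax]  ⊢ p1, p1⊥

Result: YES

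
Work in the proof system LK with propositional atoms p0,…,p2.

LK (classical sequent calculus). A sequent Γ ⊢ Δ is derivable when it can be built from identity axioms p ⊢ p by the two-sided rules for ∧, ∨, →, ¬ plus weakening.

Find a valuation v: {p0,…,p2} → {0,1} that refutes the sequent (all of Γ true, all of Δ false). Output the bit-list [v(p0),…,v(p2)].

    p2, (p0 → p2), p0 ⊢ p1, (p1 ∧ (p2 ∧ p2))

Enumerate valuations to refute Γ ⊢ Δ:
  v=000: Γ:[p2=F, (p0 → p2)=T, p0=F] Δ:[p1=F, (p1 ∧ (p2 ∧ p2))=F] refutes=False
  v=001: Γ:[p2=T, (p0 → p2)=T, p0=F] Δ:[p1=F, (p1 ∧ (p2 ∧ p2))=F] refutes=False
  v=010: Γ:[p2=F, (p0 → p2)=T, p0=F] Δ:[p1=T, (p1 ∧ (p2 ∧ p2))=F] refutes=False
  v=011: Γ:[p2=T, (p0 → p2)=T, p0=F] Δ:[p1=T, (p1 ∧ (p2 ∧ p2))=T] refutes=False
  v=100: Γ:[p2=F, (p0 → p2)=F, p0=T] Δ:[p1=F, (p1 ∧ (p2 ∧ p2))=F] refutes=False
  v=101: Γ:[p2=T, (p0 → p2)=T, p0=T] Δ:[p1=F, (p1 ∧ (p2 ∧ p2))=F] refutes=True  ← countermodel

Result: [1, 0, 1]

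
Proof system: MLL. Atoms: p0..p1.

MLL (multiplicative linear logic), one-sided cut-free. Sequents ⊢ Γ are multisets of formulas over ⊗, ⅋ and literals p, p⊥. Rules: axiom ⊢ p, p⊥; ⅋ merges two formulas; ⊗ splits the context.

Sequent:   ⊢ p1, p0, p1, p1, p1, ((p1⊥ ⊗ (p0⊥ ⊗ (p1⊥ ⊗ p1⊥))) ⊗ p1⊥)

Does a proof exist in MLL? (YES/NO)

Derivation trace:
[⊗]  ⊢ p1, p0, p1, p1, p1, ((p1⊥ ⊗ (p0⊥ ⊗ (p1⊥ ⊗ p1⊥))) ⊗ p1⊥)
  [⊗]  ⊢ p1, p0, p1, p1, (p1⊥ ⊗ (p0⊥ ⊗ (p1⊥ ⊗ p1⊥)))
    [Ax]  ⊢ p1, p1⊥
    [⊗]  ⊢ p0, p1, p1, (p0⊥ ⊗ (p1⊥ ⊗ p1⊥))
      [Ax]  ⊢ p0, p0⊥
      [⊗]  ⊢ p1, p1, (p1⊥ ⊗ p1⊥)
        [Ax]  ⊢ p1, p1⊥
        [Ax]  ⊢ p1, p1⊥
  [Ax]  ⊢ p1, p1⊥

Result: YES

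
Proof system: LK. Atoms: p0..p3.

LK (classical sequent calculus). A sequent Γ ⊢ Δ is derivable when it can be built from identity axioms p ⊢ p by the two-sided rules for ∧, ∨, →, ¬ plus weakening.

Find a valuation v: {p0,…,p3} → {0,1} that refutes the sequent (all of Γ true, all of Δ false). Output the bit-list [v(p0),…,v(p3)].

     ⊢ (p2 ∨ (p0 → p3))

Search for a countermodel by truth-table:
  v=0000: Γ:[] Δ:[(p2 ∨ (p0 → p3))=T] refutes=False
  v=0001: Γ:[] Δ:[(p2 ∨ (p0 → p3))=T] refutes=False
  v=0010: Γ:[] Δ:[(p2 ∨ (p0 → p3))=T] refutes=False
  v=0011: Γ:[] Δ:[(p2 ∨ (p0 → p3))=T] refutes=False
  v=0100: Γ:[] Δ:[(p2 ∨ (p0 → p3))=T] refutes=False
  v=0101: Γ:[] Δ:[(p2 ∨ (p0 → p3))=T] refutes=False
  v=0110: Γ:[] Δ:[(p2 ∨ (p0 → p3))=T] refutes=False
  v=0111: Γ:[] Δ:[(p2 ∨ (p0 → p3))=T] refutes=False
  v=1000: Γ:[] Δ:[(p2 ∨ (p0 → p3))=F] refutes=True  ← countermodel

Result: [1, 0, 0, 0]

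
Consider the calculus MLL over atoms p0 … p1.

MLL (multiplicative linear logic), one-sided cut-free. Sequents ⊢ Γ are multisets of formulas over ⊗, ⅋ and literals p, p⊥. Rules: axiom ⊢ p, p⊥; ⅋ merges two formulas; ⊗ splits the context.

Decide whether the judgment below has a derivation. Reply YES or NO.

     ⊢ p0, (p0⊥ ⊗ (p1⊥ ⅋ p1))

Derivation (root first):
[⊗]  ⊢ p0, (p0⊥ ⊗ (p1⊥ ⅋ p1))
  [Ax]  ⊢ p0, p0⊥
  [⅋]  ⊢ (p1⊥ ⅋ p1)
    [Ax]  ⊢ p1, p1⊥

Result: YES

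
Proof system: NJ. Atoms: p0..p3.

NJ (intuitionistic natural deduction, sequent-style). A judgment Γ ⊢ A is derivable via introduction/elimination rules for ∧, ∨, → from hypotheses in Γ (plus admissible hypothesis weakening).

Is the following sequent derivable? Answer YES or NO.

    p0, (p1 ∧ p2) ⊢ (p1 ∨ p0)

Derivation (root first):
[Wk] p0, (p1 ∧ p2) ⊢ (p1 ∨ p0)
  [∨I₂] p0 ⊢ (p1 ∨ p0)
    [Ax] p0 ⊢ p0

Result: YES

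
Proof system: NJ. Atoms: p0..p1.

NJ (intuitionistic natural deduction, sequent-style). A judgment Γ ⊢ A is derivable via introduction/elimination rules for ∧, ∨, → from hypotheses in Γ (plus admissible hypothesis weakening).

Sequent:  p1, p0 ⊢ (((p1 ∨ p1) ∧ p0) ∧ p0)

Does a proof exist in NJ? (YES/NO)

Derivation (root first):
[∧I] p1, p0 ⊢ (((p1 ∨ p1) ∧ p0) ∧ p0)
  [∧I] p1, p0 ⊢ ((p1 ∨ p1) ∧ p0)
    [Wk] p1, p0 ⊢ (p1 ∨ p1)
      [∨I₁] p1 ⊢ (p1 ∨ p1)
        [Ax] p1 ⊢ p1
    [Ax] p0 ⊢ p0
  [Ax] p0 ⊢ p0

Result: YES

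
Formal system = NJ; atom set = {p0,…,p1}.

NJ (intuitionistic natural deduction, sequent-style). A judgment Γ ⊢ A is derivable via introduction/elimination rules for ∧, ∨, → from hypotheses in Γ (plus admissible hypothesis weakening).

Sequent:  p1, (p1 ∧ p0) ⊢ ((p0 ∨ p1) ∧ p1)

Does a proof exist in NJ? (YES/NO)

Derivation (root first):
[∧I] p1, (p1 ∧ p0) ⊢ ((p0 ∨ p1) ∧ p1)
  [∨I₂] p1, (p1 ∧ p0) ⊢ (p0 ∨ p1)
    [Wk] p1, (p1 ∧ p0) ⊢ p1
      [Ax] p1 ⊢ p1
  [Ax] p1 ⊢ p1

Result: YES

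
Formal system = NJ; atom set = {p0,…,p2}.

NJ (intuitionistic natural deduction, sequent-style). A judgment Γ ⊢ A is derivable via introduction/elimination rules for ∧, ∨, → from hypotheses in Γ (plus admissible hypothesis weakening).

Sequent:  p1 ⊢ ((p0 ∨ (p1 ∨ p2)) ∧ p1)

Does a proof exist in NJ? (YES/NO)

Proof tree:
[∧I] p1 ⊢ ((p0 ∨ (p1 ∨ p2)) ∧ p1)
  [∨I₂] p1 ⊢ (p0 ∨ (p1 ∨ p2))
    [∨I₁] p1 ⊢ (p1 ∨ p2)
      [Ax] p1 ⊢ p1
  [Ax] p1 ⊢ p1

Result: YES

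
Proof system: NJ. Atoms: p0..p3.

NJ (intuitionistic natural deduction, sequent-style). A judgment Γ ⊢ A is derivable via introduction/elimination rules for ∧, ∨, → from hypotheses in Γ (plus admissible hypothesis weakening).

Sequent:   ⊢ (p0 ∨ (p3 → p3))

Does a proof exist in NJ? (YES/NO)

Proof tree:
[∨I₂]  ⊢ (p0 ∨ (p3 → p3))
  [→I]  ⊢ (p3 → p3)
    [Ax] p3 ⊢ p3

Result: YES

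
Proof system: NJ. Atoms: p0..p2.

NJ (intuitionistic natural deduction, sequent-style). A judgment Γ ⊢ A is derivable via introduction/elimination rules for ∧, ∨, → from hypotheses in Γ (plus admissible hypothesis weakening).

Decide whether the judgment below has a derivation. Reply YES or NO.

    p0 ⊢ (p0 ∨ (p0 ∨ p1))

Derivation trace:
[∨I₂] p0 ⊢ (p0 ∨ (p0 ∨ p1))
  [∨I₁] p0 ⊢ (p0 ∨ p1)
    [Ax] p0 ⊢ p0

Result: YES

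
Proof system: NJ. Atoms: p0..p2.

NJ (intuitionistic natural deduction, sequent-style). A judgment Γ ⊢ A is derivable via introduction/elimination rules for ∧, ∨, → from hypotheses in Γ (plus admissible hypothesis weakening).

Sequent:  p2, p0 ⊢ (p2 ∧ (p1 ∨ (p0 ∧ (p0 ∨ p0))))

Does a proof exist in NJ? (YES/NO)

Derivation (root first):
[∧I] p2, p0 ⊢ (p2 ∧ (p1 ∨ (p0 ∧ (p0 ∨ p0))))
  [Ax] p2 ⊢ p2
  [∨I₂] p0 ⊢ (p1 ∨ (p0 ∧ (p0 ∨ p0)))
    [∧I] p0 ⊢ (p0 ∧ (p0 ∨ p0))
      [Ax] p0 ⊢ p0
      [∨I₁] p0 ⊢ (p0 ∨ p0)
        [Ax] p0 ⊢ p0

Result: YES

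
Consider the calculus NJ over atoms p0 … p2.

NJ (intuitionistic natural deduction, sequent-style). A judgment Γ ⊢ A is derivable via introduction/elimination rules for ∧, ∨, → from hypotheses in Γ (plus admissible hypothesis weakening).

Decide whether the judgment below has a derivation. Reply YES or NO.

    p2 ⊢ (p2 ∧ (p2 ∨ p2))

Derivation (root first):
[∧I] p2 ⊢ (p2 ∧ (p2 ∨ p2))
  [Ax] p2 ⊢ p2
  [∨I₁] p2 ⊢ (p2 ∨ p2)
    [Ax] p2 ⊢ p2

Result: YES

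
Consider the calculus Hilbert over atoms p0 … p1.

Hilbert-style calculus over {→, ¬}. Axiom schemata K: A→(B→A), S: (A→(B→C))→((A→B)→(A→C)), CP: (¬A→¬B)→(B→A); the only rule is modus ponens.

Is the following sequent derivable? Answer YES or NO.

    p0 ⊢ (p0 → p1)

Search for a countermodel by truth-table:
  v=00: Γ:[p0=F] Δ:[(p0 → p1)=T] refutes=False
  v=01: Γ:[p0=F] Δ:[(p0 → p1)=T] refutes=False
  v=10: Γ:[p0=T] Δ:[(p0 → p1)=F] refutes=True  ← countermodel

Result: NO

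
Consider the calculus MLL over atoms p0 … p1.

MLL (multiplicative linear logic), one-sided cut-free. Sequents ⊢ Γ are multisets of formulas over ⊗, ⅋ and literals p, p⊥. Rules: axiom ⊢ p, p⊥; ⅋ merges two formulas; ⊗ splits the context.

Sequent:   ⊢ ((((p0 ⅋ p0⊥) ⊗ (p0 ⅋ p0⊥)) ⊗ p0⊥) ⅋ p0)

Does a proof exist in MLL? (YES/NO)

Derivation (root first):
[⅋]  ⊢ ((((p0 ⅋ p0⊥) ⊗ (p0 ⅋ p0⊥)) ⊗ p0⊥) ⅋ p0)
  [⊗]  ⊢ p0, (((p0 ⅋ p0⊥) ⊗ (p0 ⅋ p0⊥)) ⊗ p0⊥)
    [⊗]  ⊢ ((p0 ⅋ p0⊥) ⊗ (p0 ⅋ p0⊥))
      [⅋]  ⊢ (p0 ⅋ p0⊥)
        [Ax]  ⊢ p0, p0⊥
      [⅋]  ⊢ (p0 ⅋ p0⊥)
        [Ax]  ⊢ p0, p0⊥
    [Ax]  ⊢ p0, p0⊥

Result: YES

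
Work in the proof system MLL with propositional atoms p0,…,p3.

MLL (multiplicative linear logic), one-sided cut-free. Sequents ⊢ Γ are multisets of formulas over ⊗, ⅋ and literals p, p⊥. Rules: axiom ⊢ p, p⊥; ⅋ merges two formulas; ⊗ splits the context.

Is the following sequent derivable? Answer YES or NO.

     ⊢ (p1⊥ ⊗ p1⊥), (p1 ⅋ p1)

Derivation trace:
[⅋]  ⊢ (p1⊥ ⊗ p1⊥), (p1 ⅋ p1)
  [⊗]  ⊢ p1, p1, (p1⊥ ⊗ p1⊥)
    [Ax]  ⊢ p1, p1⊥
    [Ax]  ⊢ p1, p1⊥

Result: YES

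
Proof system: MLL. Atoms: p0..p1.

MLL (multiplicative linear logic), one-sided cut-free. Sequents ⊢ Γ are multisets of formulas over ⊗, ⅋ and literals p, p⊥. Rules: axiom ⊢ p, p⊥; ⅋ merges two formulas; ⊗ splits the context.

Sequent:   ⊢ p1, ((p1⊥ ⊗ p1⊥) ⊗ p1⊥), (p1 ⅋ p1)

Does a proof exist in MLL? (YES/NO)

Derivation trace:
[⅋]  ⊢ p1, ((p1⊥ ⊗ p1⊥) ⊗ p1⊥), (p1 ⅋ p1)
  [⊗]  ⊢ p1, p1, p1, ((p1⊥ ⊗ p1⊥) ⊗ p1⊥)
    [⊗]  ⊢ p1, p1, (p1⊥ ⊗ p1⊥)
      [Ax]  ⊢ p1, p1⊥
      [Ax]  ⊢ p1, p1⊥
    [Ax]  ⊢ p1, p1⊥

Result: YES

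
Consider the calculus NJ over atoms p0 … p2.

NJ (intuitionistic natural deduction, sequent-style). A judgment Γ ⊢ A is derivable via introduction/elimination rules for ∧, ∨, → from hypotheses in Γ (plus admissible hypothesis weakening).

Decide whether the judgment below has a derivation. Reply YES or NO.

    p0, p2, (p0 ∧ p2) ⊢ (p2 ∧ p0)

Derivation trace:
[∧I] p0, p2, (p0 ∧ p2) ⊢ (p2 ∧ p0)
  [Ax] p2 ⊢ p2
  [Wk] p0, (p0 ∧ p2) ⊢ p0
    [Ax] p0 ⊢ p0

Result: YES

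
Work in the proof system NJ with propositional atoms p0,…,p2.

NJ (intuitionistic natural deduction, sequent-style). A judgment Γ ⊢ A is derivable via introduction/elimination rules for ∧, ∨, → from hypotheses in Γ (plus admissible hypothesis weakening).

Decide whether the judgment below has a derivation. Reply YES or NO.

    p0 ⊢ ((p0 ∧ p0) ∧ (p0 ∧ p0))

Derivation trace:
[∧I] p0 ⊢ ((p0 ∧ p0) ∧ (p0 ∧ p0))
  [∧I] p0 ⊢ (p0 ∧ p0)
    [Ax] p0 ⊢ p0
    [Ax] p0 ⊢ p0
  [∧I] p0 ⊢ (p0 ∧ p0)
    [Ax] p0 ⊢ p0
    [Ax] p0 ⊢ p0

Result: YES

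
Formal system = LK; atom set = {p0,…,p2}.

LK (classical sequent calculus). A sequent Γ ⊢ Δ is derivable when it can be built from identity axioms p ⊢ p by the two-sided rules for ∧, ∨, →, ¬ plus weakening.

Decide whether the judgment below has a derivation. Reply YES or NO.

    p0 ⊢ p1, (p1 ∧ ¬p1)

Enumerate valuations to refute Γ ⊢ Δ:
  v=000: Γ:[p0=F] Δ:[p1=F, (p1 ∧ ¬p1)=F] refutes=False
  v=001: Γ:[p0=F] Δ:[p1=F, (p1 ∧ ¬p1)=F] refutes=False
  v=010: Γ:[p0=F] Δ:[p1=T, (p1 ∧ ¬p1)=F] refutes=False
  v=011: Γ:[p0=F] Δ:[p1=T, (p1 ∧ ¬p1)=F] refutes=False
  v=100: Γ:[p0=T] Δ:[p1=F, (p1 ∧ ¬p1)=F] refutes=True  ← countermodel

Result: NO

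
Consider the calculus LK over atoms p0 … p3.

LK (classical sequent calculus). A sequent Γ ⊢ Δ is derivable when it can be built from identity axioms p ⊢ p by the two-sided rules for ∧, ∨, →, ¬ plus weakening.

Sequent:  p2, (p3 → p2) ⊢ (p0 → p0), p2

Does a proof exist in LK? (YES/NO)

Derivation (root first):
[→L] p2, (p3 → p2) ⊢ (p0 → p0), p2
  [WR] p2 ⊢ p2, p3
    [Ax] p2 ⊢ p2
  [→R] p2 ⊢ (p0 → p0)
    [WL] p0, p2 ⊢ p0
      [Ax] p0 ⊢ p0

Result: YES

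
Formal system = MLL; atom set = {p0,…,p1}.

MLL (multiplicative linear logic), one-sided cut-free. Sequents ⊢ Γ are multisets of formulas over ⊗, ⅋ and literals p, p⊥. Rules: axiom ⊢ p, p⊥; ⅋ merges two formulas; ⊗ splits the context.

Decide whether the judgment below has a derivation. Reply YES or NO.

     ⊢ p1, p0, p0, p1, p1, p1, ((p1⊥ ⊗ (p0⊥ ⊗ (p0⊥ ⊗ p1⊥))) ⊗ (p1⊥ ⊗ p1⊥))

Proof tree:
[⊗]  ⊢ p1, p0, p0, p1, p1, p1, ((p1⊥ ⊗ (p0⊥ ⊗ (p0⊥ ⊗ p1⊥))) ⊗ (p1⊥ ⊗ p1⊥))
  [⊗]  ⊢ p1, p0, p0, p1, (p1⊥ ⊗ (p0⊥ ⊗ (p0⊥ ⊗ p1⊥)))
    [Ax]  ⊢ p1, p1⊥
    [⊗]  ⊢ p0, p0, p1, (p0⊥ ⊗ (p0⊥ ⊗ p1⊥))
      [Ax]  ⊢ p0, p0⊥
      [⊗]  ⊢ p0, p1, (p0⊥ ⊗ p1⊥)
        [Ax]  ⊢ p0, p0⊥
        [Ax]  ⊢ p1, p1⊥
  [⊗]  ⊢ p1, p1, (p1⊥ ⊗ p1⊥)
    [Ax]  ⊢ p1, p1⊥
    [Ax]  ⊢ p1, p1⊥

Result: YES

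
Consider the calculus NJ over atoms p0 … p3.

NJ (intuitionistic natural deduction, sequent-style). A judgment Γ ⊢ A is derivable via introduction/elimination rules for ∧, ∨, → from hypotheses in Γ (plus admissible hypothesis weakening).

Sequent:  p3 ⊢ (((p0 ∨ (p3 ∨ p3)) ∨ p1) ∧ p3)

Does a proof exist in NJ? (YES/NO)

Proof tree:
[∧I] p3 ⊢ (((p0 ∨ (p3 ∨ p3)) ∨ p1) ∧ p3)
  [∨I₁] p3 ⊢ ((p0 ∨ (p3 ∨ p3)) ∨ p1)
    [∨I₂] p3 ⊢ (p0 ∨ (p3 ∨ p3))
      [∨I₂] p3 ⊢ (p3 ∨ p3)
        [Ax] p3 ⊢ p3
  [Ax] p3 ⊢ p3

Result: YES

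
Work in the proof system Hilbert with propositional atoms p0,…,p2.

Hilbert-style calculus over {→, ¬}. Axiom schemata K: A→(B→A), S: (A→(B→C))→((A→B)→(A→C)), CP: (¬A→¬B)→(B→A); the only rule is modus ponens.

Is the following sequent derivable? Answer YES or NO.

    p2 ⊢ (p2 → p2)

Derivation (root first):
[MP] p2 ⊢ (p2 → p2)
  [K]  ⊢ (p2 → (p2 → p2))
  [MP] p2 ⊢ p2
    [MP] p2 ⊢ (p2 → p2)
      [K]  ⊢ (p2 → (p2 → p2))
      [Hyp] p2 ⊢ p2
    [Hyp] p2 ⊢ p2

Result: YES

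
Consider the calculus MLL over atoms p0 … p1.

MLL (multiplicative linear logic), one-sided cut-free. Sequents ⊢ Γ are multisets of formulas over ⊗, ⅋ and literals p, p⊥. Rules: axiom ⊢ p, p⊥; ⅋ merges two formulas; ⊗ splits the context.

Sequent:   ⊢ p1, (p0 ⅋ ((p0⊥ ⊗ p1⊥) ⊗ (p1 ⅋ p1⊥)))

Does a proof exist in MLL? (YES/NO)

Derivation trace:
[⅋]  ⊢ p1, (p0 ⅋ ((p0⊥ ⊗ p1⊥) ⊗ (p1 ⅋ p1⊥)))
  [⊗]  ⊢ p0, p1, ((p0⊥ ⊗ p1⊥) ⊗ (p1 ⅋ p1⊥))
    [⊗]  ⊢ p0, p1, (p0⊥ ⊗ p1⊥)
      [Ax]  ⊢ p0, p0⊥
      [Ax]  ⊢ p1, p1⊥
    [⅋]  ⊢ (p1 ⅋ p1⊥)
      [Ax]  ⊢ p1, p1⊥

Result: YES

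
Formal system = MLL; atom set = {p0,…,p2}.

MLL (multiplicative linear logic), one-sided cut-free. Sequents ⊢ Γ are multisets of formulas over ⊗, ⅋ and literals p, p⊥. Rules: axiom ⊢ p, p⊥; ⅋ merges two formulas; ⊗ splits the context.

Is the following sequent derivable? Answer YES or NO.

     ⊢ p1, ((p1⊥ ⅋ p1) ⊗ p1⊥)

Derivation trace:
[⊗]  ⊢ p1, ((p1⊥ ⅋ p1) ⊗ p1⊥)
  [⅋]  ⊢ (p1⊥ ⅋ p1)
    [Ax]  ⊢ p1, p1⊥
  [Ax]  ⊢ p1, p1⊥

Result: YES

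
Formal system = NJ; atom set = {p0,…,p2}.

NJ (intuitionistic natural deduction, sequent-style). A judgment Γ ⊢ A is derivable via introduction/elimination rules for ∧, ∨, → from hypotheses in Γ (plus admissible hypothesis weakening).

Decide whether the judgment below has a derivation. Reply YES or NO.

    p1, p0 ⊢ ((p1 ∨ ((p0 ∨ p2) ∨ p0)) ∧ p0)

Derivation trace:
[∧I] p1, p0 ⊢ ((p1 ∨ ((p0 ∨ p2) ∨ p0)) ∧ p0)
  [∨I₂] p0 ⊢ (p1 ∨ ((p0 ∨ p2) ∨ p0))
    [∨I₁] p0 ⊢ ((p0 ∨ p2) ∨ p0)
      [∨I₁] p0 ⊢ (p0 ∨ p2)
        [Ax] p0 ⊢ p0
  [Wk] p0, p1 ⊢ p0
    [Ax] p0 ⊢ p0

Result: YES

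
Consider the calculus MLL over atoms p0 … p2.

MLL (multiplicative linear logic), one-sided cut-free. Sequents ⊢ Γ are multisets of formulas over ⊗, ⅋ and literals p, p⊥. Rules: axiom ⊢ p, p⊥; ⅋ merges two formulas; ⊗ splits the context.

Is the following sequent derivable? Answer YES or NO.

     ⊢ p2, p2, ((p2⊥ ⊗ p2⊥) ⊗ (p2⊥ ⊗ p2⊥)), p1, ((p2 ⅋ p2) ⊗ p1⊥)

Proof tree:
[⊗]  ⊢ p2, p2, ((p2⊥ ⊗ p2⊥) ⊗ (p2⊥ ⊗ p2⊥)), p1, ((p2 ⅋ p2) ⊗ p1⊥)
  [⅋]  ⊢ p2, p2, ((p2⊥ ⊗ p2⊥) ⊗ (p2⊥ ⊗ p2⊥)), (p2 ⅋ p2)
    [⊗]  ⊢ p2, p2, p2, p2, ((p2⊥ ⊗ p2⊥) ⊗ (p2⊥ ⊗ p2⊥))
      [⊗]  ⊢ p2, p2, (p2⊥ ⊗ p2⊥)
        [Ax]  ⊢ p2, p2⊥
        [Ax]  ⊢ p2, p2⊥
      [⊗]  ⊢ p2, p2, (p2⊥ ⊗ p2⊥)
        [Ax]  ⊢ p2, p2⊥
        [Ax]  ⊢ p2, p2⊥
  [Ax]  ⊢ p1, p1⊥

Result: YES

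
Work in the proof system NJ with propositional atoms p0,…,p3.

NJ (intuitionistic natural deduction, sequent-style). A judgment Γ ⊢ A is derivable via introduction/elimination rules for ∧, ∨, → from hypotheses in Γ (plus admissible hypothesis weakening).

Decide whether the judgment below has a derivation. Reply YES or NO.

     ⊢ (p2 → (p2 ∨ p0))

Derivation (root first):
[→I]  ⊢ (p2 → (p2 ∨ p0))
  [∨I₁] p2 ⊢ (p2 ∨ p0)
    [Ax] p2 ⊢ p2

Result: YES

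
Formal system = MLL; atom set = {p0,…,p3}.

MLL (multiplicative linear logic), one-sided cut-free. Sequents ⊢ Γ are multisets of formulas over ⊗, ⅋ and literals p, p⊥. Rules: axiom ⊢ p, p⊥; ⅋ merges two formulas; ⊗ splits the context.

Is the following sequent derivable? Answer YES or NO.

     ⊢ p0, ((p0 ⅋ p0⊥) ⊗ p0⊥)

Derivation trace:
[⊗]  ⊢ p0, ((p0 ⅋ p0⊥) ⊗ p0⊥)
  [⅋]  ⊢ (p0 ⅋ p0⊥)
    [Ax]  ⊢ p0, p0⊥
  [Ax]  ⊢ p0, p0⊥

Result: YES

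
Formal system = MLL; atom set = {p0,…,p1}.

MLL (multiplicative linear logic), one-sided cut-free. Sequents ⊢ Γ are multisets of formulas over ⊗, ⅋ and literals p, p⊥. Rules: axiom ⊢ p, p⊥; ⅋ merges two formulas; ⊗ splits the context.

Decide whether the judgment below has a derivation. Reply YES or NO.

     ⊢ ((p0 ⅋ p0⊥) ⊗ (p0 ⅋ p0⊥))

Derivation (root first):
[⊗]  ⊢ ((p0 ⅋ p0⊥) ⊗ (p0 ⅋ p0⊥))
  [⅋]  ⊢ (p0 ⅋ p0⊥)
    [Ax]  ⊢ p0, p0⊥
  [⅋]  ⊢ (p0 ⅋ p0⊥)
    [Ax]  ⊢ p0, p0⊥

Result: YES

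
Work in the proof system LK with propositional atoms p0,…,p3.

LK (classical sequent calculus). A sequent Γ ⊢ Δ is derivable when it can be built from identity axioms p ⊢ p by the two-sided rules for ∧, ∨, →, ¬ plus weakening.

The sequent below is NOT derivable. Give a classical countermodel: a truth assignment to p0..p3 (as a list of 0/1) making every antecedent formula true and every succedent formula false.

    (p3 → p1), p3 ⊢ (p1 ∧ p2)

Truth-table refutation:
  v=0000: Γ:[(p3 → p1)=T, p3=F] Δ:[(p1 ∧ p2)=F] refutes=False
  v=0001: Γ:[(p3 → p1)=F, p3=T] Δ:[(p1 ∧ p2)=F] refutes=False
  v=0010: Γ:[(p3 → p1)=T, p3=F] Δ:[(p1 ∧ p2)=F] refutes=False
  v=0011: Γ:[(p3 → p1)=F, p3=T] Δ:[(p1 ∧ p2)=F] refutes=False
  v=0100: Γ:[(p3 → p1)=T, p3=F] Δ:[(p1 ∧ p2)=F] refutes=False
  v=0101: Γ:[(p3 → p1)=T, p3=T] Δ:[(p1 ∧ p2)=F] refutes=True  ← countermodel

Result: [0, 1, 0, 1]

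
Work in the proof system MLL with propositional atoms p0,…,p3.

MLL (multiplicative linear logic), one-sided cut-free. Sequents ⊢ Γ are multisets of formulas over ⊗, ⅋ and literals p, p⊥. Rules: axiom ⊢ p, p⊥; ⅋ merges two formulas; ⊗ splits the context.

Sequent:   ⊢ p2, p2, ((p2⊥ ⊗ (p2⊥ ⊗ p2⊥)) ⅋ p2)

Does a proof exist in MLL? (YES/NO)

Derivation trace:
[⅋]  ⊢ p2, p2, ((p2⊥ ⊗ (p2⊥ ⊗ p2⊥)) ⅋ p2)
  [⊗]  ⊢ p2, p2, p2, (p2⊥ ⊗ (p2⊥ ⊗ p2⊥))
    [Ax]  ⊢ p2, p2⊥
    [⊗]  ⊢ p2, p2, (p2⊥ ⊗ p2⊥)
      [Ax]  ⊢ p2, p2⊥
      [Ax]  ⊢ p2, p2⊥

Result: YES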